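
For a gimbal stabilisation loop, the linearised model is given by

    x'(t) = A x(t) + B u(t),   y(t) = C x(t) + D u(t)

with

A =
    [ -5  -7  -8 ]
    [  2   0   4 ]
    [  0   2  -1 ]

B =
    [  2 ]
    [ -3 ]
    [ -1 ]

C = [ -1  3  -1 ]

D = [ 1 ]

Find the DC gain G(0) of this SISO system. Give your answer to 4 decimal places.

G(0) = C(-A)^{-1}B + D = -C A^{-1} B + D.
det A = -6, so A^{-1} = (1/-6)·adj(A) = [[4/3, 23/6, 14/3], [-1/3, -5/6, -2/3], [-2/3, -5/3, -7/3]]
A^{-1} B = [-27/2, 5/2, 6]^T
C A^{-1} B = 15
G(0) = D - C A^{-1} B = 1 - (15) = -14

-14.0000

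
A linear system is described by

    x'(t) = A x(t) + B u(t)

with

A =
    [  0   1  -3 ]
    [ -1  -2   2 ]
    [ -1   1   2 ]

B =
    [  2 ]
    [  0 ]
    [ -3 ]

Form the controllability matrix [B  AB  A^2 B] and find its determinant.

AB = [[9], [-8], [-8]]
A^2B = [[16], [-9], [-33]]
Controllability matrix C = [B  AB  A^2B] = [[2, 9, 16], [0, -8, -9], [-3, -8, -33]]
Expanding along the first row, det(C) = 2·((-8)·(-33) - (-9)·(-8)) - 9·(0·(-33) - (-9)·(-3)) + 16·(0·(-8) - (-8)·(-3)) = 2·192 - 9·(-27) + 16·(-24) = 243
Since det(C) ≠ 0, rank(C) = 3 and the system is completely controllable.

243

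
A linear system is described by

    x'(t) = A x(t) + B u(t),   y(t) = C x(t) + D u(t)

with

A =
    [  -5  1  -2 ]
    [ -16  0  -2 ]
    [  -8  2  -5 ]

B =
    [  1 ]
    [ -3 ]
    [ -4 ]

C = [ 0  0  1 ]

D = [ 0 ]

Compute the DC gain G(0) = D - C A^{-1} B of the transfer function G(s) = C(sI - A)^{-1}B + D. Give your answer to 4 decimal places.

-5.1000

G(0) = C(-A)^{-1}B + D = -C A^{-1} B + D.
det A = -20, so A^{-1} = (1/-20)·adj(A) = [[-1/5, -1/20, 1/10], [16/5, -9/20, -11/10], [8/5, -1/10, -4/5]]
A^{-1} B = [-9/20, 179/20, 51/10]^T
C A^{-1} B = 51/10
G(0) = D - C A^{-1} B = 0 - (51/10) = -51/10 ≈ -5.1000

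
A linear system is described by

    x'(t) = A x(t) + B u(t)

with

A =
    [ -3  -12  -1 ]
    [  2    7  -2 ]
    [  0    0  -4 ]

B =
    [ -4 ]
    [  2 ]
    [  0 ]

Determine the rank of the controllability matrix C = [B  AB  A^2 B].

AB = [[-12], [6], [0]]
A^2B = [[-36], [18], [0]]
Controllability matrix C = [B  AB  A^2B] = [[-4, -12, -36], [2, 6, 18], [0, 0, 0]]
Every column of C is a scalar multiple of column 1 = [-4, 2, 0] (multipliers 1, 3, 9), so the columns span a one-dimensional space.
C ≠ 0, hence rank(C) = 1.
rank(C) = 1 < n = 3, so the pair (A, B) is not completely controllable.

1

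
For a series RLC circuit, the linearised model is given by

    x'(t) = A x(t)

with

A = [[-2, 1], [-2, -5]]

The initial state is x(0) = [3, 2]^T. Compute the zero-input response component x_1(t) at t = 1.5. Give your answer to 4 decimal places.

0.0765

det(sI - A) = s^2 - (tr A)s + det A, with tr A = (-2) + (-5) = -7 and det A = (-2)·(-5) - 1·(-2) = 10 - (-2) = 12.
So p(s) = det(sI - A) = s^2 + 7s + 12.
Factor s^2 + 7s + 12: two numbers with sum -7 and product 12 are -3 and -4, so s^2 + 7s + 12 = (s + 3)(s + 4).
Hence p(s) = (s + 3) (s + 4), with roots -4, -3.
The eigenvalues -4, -3 are distinct and real, so A is diagonalisable and x(t) = e^{At} x(0) = V diag(e^{λ_i t}) V^{-1} x(0), where the columns of V are the eigenvectors.
λ = -4: A - (-4)I = [[2, 1], [-2, -1]]. Row 1 gives 2·v1 + 1·v2 = 0, so take v_1 = [-1, 2]^T.
λ = -3: A - (-3)I = [[1, 1], [-2, -2]]. Row 1 gives 1·v1 + 1·v2 = 0, so take v_2 = [-1, 1]^T.
V = [v_1 v_2] = [[-1, -1], [2, 1]] has det V = 1, so V^{-1} = adj(V)/det V = [[1, 1], [-2, -1]].
Modal coordinates z(0) = V^{-1} x(0): 1·3 + 1·2 = 5; (-2)·3 + (-1)·2 = -8; so z(0) = [5, -8]^T.
x_1(t) = Σ_i (v_i)_1 · z_i(0) · e^{λ_i t} (row 1 of V times the modal terms).
x_1(1.5) = (-1)·5·e^{-4·1.5} + (-1)·(-8)·e^{-3·1.5} = (-5)·0.002479 + 8·0.011109 = 0.0765.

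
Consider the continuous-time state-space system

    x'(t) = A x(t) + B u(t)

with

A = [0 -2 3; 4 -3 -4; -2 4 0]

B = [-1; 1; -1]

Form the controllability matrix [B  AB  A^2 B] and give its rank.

AB = [[-5], [-3], [6]]
A^2B = [[24], [-35], [-2]]
Controllability matrix C = [B  AB  A^2B] = [[-1, -5, 24], [1, -3, -35], [-1, 6, -2]]
det(C) = (-1)·((-3)·(-2) - (-35)·6) - (-5)·(1·(-2) - (-35)·(-1)) + 24·(1·6 - (-3)·(-1)) = (-1)·216 - (-5)·(-37) + 24·3 = -329 ≠ 0, so rank(C) = 3.
rank(C) = 3 = n, so the pair (A, B) is completely controllable.

3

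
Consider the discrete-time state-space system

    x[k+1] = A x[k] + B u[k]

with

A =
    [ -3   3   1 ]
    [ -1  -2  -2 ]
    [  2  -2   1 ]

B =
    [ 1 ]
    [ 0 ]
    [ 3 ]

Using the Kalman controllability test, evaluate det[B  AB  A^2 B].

AB = [[0], [-7], [5]]
A^2B = [[-16], [4], [19]]
Controllability matrix C = [B  AB  A^2B] = [[1, 0, -16], [0, -7, 4], [3, 5, 19]]
Expanding along the first row, det(C) = 1·((-7)·19 - 4·5) - 0·(0·19 - 4·3) + (-16)·(0·5 - (-7)·3) = 1·(-153) - 0·(-12) + (-16)·21 = -489
Since det(C) ≠ 0, rank(C) = 3 and the system is completely controllable.

-489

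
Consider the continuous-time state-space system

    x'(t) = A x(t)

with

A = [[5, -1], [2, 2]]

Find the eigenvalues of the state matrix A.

det(sI - A) = s^2 - (tr A)s + det A, with tr A = 5 + 2 = 7 and det A = 5·2 - (-1)·2 = 10 - (-2) = 12.
So p(s) = det(sI - A) = s^2 - 7s + 12.
Factor s^2 - 7s + 12: two numbers with sum 7 and product 12 are 4 and 3, so s^2 - 7s + 12 = (s - 4)(s - 3).
Hence p(s) = (s - 4) (s - 3), with roots 3, 4.
At least one eigenvalue has non-negative real part, so the system is not asymptotically stable.

3, 4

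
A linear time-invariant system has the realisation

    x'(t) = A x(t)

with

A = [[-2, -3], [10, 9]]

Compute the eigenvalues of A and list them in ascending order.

det(sI - A) = s^2 - (tr A)s + det A, with tr A = (-2) + 9 = 7 and det A = (-2)·9 - (-3)·10 = -18 - (-30) = 12.
So p(s) = det(sI - A) = s^2 - 7s + 12.
Factor s^2 - 7s + 12: two numbers with sum 7 and product 12 are 4 and 3, so s^2 - 7s + 12 = (s - 4)(s - 3).
Hence p(s) = (s - 4) (s - 3), with roots 3, 4.
At least one eigenvalue has non-negative real part, so the system is not asymptotically stable.

3, 4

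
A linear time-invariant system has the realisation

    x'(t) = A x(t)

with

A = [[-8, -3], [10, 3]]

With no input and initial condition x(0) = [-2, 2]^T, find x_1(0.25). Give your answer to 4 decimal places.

det(sI - A) = s^2 - (tr A)s + det A, with tr A = (-8) + 3 = -5 and det A = (-8)·3 - (-3)·10 = -24 - (-30) = 6.
So p(s) = det(sI - A) = s^2 + 5s + 6.
Factor s^2 + 5s + 6: two numbers with sum -5 and product 6 are -2 and -3, so s^2 + 5s + 6 = (s + 2)(s + 3).
Hence p(s) = (s + 2) (s + 3), with roots -3, -2.
The eigenvalues -3, -2 are distinct and real, so A is diagonalisable and x(t) = e^{At} x(0) = V diag(e^{λ_i t}) V^{-1} x(0), where the columns of V are the eigenvectors.
λ = -3: A - (-3)I = [[-5, -3], [10, 6]]. Row 1 gives (-5)·v1 + (-3)·v2 = 0, so take v_1 = [-3, 5]^T.
λ = -2: A - (-2)I = [[-6, -3], [10, 5]]. Row 1 gives (-6)·v1 + (-3)·v2 = 0, so take v_2 = [1, -2]^T.
V = [v_1 v_2] = [[-3, 1], [5, -2]] has det V = 1, so V^{-1} = adj(V)/det V = [[-2, -1], [-5, -3]].
Modal coordinates z(0) = V^{-1} x(0): (-2)·(-2) + (-1)·2 = 2; (-5)·(-2) + (-3)·2 = 4; so z(0) = [2, 4]^T.
x_1(t) = Σ_i (v_i)_1 · z_i(0) · e^{λ_i t} (row 1 of V times the modal terms).
x_1(0.25) = (-3)·2·e^{-3·0.25} + 1·4·e^{-2·0.25} = (-6)·0.472367 + 4·0.606531 = -0.4081.

-0.4081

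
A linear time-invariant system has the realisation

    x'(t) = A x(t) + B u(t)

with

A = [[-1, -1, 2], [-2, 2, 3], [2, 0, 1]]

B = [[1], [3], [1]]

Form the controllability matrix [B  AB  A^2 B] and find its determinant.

-146

AB = [[-2], [7], [3]]
A^2B = [[1], [27], [-1]]
Controllability matrix C = [B  AB  A^2B] = [[1, -2, 1], [3, 7, 27], [1, 3, -1]]
Expanding along the first row, det(C) = 1·(7·(-1) - 27·3) - (-2)·(3·(-1) - 27·1) + 1·(3·3 - 7·1) = 1·(-88) - (-2)·(-30) + 1·2 = -146
Since det(C) ≠ 0, rank(C) = 3 and the system is completely controllable.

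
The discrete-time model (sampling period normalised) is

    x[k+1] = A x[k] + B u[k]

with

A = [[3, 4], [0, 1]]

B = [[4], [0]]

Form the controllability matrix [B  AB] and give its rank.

AB = [[12], [0]]
Controllability matrix C = [B  AB] = [[4, 12], [0, 0]]
Every column of C is a scalar multiple of column 1 = [4, 0] (multipliers 1, 3), so the columns span a one-dimensional space.
C ≠ 0, hence rank(C) = 1.
rank(C) = 1 < n = 2, so the pair (A, B) is not completely controllable.

1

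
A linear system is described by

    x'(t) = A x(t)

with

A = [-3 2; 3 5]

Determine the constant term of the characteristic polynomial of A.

For a 2×2 matrix, det(sI - A) = s^2 - (tr A)s + det A.
tr A = 2, det A = -21.
So p(s) = s^2 - 2s - 21.
The constant term is -21.

-21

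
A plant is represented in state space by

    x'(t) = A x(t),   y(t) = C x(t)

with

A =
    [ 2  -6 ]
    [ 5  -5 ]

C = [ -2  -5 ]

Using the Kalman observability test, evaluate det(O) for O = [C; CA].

CA = [[-29, 37]]
Observability matrix O = [C; CA] = [[-2, -5], [-29, 37]]
det(O) = (-2)·37 - (-5)·(-29) = -74 - 145 = -219
Since det(O) ≠ 0, rank(O) = 2 and the system is completely observable.

-219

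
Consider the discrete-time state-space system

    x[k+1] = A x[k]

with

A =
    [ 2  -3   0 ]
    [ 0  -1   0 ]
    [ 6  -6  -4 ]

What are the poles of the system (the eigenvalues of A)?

-4, -1, 2

det(zI - A) = z^3 - (tr A)z^2 + (M11 + M22 + M33)z - det A, where Mii is the 2×2 principal minor of A obtained by deleting row i and column i.
tr A = 2 + (-1) + (-4) = -3; M11 = (-1)·(-4) - 0·(-6) = 4 - 0 = 4; M22 = 2·(-4) - 0·6 = -8 - 0 = -8; M33 = 2·(-1) - (-3)·0 = -2 - 0 = -2; sum of minors = -6.
det A = 2·((-1)·(-4) - 0·(-6)) - (-3)·(0·(-4) - 0·6) + 0·(0·(-6) - (-1)·6) = 2·4 - (-3)·0 + 0·6 = 8.
So p(z) = det(zI - A) = z^3 + 3z^2 - 6z - 8.
Rational-root test: any integer root divides -8. Testing small divisors, z = -1 works: p(-1) = -1 + 3 + 6 + (-8) = 0, so (z + 1) is a factor.
Dividing, p(z) = (z + 1)(z^2 + 2z - 8).
Factor z^2 + 2z - 8: two numbers with sum -2 and product -8 are 2 and -4, so z^2 + 2z - 8 = (z - 2)(z + 4).
Hence p(z) = (z - 2) (z + 1) (z + 4), with roots -4, -1, 2.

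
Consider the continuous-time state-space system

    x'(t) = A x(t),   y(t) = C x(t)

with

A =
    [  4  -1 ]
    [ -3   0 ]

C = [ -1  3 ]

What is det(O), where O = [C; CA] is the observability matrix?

38

CA = [[-13, 1]]
Observability matrix O = [C; CA] = [[-1, 3], [-13, 1]]
det(O) = (-1)·1 - 3·(-13) = -1 - (-39) = 38
Since det(O) ≠ 0, rank(O) = 2 and the system is completely observable.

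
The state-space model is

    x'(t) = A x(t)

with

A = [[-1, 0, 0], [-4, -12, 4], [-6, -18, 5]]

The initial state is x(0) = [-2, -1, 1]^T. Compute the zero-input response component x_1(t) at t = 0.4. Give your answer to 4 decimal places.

-1.3406

det(sI - A) = s^3 - (tr A)s^2 + (M11 + M22 + M33)s - det A, where Mii is the 2×2 principal minor of A obtained by deleting row i and column i.
tr A = (-1) + (-12) + 5 = -8; M11 = (-12)·5 - 4·(-18) = -60 - (-72) = 12; M22 = (-1)·5 - 0·(-6) = -5 - 0 = -5; M33 = (-1)·(-12) - 0·(-4) = 12 - 0 = 12; sum of minors = 19.
det A = (-1)·((-12)·5 - 4·(-18)) - 0·((-4)·5 - 4·(-6)) + 0·((-4)·(-18) - (-12)·(-6)) = (-1)·12 - 0·4 + 0·0 = -12.
So p(s) = det(sI - A) = s^3 + 8s^2 + 19s + 12.
Rational-root test: any integer root divides 12. Testing small divisors, s = -1 works: p(-1) = -1 + 8 + (-19) + 12 = 0, so (s + 1) is a factor.
Dividing, p(s) = (s + 1)(s^2 + 7s + 12).
Factor s^2 + 7s + 12: two numbers with sum -7 and product 12 are -3 and -4, so s^2 + 7s + 12 = (s + 3)(s + 4).
Hence p(s) = (s + 1) (s + 3) (s + 4), with roots -4, -3, -1.
The eigenvalues -4, -3, -1 are distinct and real, so A is diagonalisable and x(t) = e^{At} x(0) = V diag(e^{λ_i t}) V^{-1} x(0), where the columns of V are the eigenvectors.
λ = -4: A - (-4)I = [[3, 0, 0], [-4, -8, 4], [-6, -18, 9]]. v must be orthogonal to every row; (row 1) × (row 2) = [0, -12, -24], so take v_1 = [0, -1, -2]^T.
λ = -3: A - (-3)I = [[2, 0, 0], [-4, -9, 4], [-6, -18, 8]]. v must be orthogonal to every row; (row 1) × (row 2) = [0, -8, -18], so take v_2 = [0, 4, 9]^T.
λ = -1: A - (-1)I = [[0, 0, 0], [-4, -11, 4], [-6, -18, 6]]. v must be orthogonal to every row; (row 2) × (row 3) = [6, 0, 6], so take v_3 = [1, 0, 1]^T.
V = [v_1 v_2 v_3] = [[0, 0, 1], [-1, 4, 0], [-2, 9, 1]] has det V = -1, so V^{-1} = adj(V)/det V = [[-4, -9, 4], [-1, -2, 1], [1, 0, 0]].
Modal coordinates z(0) = V^{-1} x(0): (-4)·(-2) + (-9)·(-1) + 4·1 = 21; (-1)·(-2) + (-2)·(-1) + 1·1 = 5; 1·(-2) + 0·(-1) + 0·1 = -2; so z(0) = [21, 5, -2]^T.
x_1(t) = Σ_i (v_i)_1 · z_i(0) · e^{λ_i t} (row 1 of V times the modal terms).
x_1(0.4) = 0·21·e^{-4·0.4} + 0·5·e^{-3·0.4} + 1·(-2)·e^{-1·0.4} = 0·0.201897 + 0·0.301194 + (-2)·0.670320 = -1.3406.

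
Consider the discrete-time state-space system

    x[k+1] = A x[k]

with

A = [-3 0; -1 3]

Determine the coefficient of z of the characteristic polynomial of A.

0

For a 2×2 matrix, det(zI - A) = z^2 - (tr A)z + det A.
tr A = 0, det A = -9.
So p(z) = z^2 - 9.
The coefficient of z is 0.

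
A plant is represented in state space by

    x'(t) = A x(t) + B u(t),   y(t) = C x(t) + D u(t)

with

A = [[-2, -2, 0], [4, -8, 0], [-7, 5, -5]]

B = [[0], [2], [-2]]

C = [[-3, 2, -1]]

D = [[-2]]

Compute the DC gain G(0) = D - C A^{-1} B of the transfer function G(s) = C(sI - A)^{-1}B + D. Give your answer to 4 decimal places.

G(0) = C(-A)^{-1}B + D = -C A^{-1} B + D.
det A = -120, so A^{-1} = (1/-120)·adj(A) = [[-1/3, 1/12, 0], [-1/6, -1/12, 0], [3/10, -1/5, -1/5]]
A^{-1} B = [1/6, -1/6, 0]^T
C A^{-1} B = -5/6
G(0) = D - C A^{-1} B = -2 - (-5/6) = -7/6 ≈ -1.1667

-1.1667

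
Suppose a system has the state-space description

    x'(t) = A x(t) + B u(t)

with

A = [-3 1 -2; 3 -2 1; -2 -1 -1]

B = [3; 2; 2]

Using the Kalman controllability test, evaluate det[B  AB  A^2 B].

-1421

AB = [[-11], [7], [-10]]
A^2B = [[60], [-57], [25]]
Controllability matrix C = [B  AB  A^2B] = [[3, -11, 60], [2, 7, -57], [2, -10, 25]]
Expanding along the first row, det(C) = 3·(7·25 - (-57)·(-10)) - (-11)·(2·25 - (-57)·2) + 60·(2·(-10) - 7·2) = 3·(-395) - (-11)·164 + 60·(-34) = -1421
Since det(C) ≠ 0, rank(C) = 3 and the system is completely controllable.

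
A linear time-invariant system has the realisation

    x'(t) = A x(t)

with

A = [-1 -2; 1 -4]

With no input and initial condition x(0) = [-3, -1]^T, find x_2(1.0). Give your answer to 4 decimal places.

-0.2209

det(sI - A) = s^2 - (tr A)s + det A, with tr A = (-1) + (-4) = -5 and det A = (-1)·(-4) - (-2)·1 = 4 - (-2) = 6.
So p(s) = det(sI - A) = s^2 + 5s + 6.
Factor s^2 + 5s + 6: two numbers with sum -5 and product 6 are -2 and -3, so s^2 + 5s + 6 = (s + 2)(s + 3).
Hence p(s) = (s + 2) (s + 3), with roots -3, -2.
The eigenvalues -3, -2 are distinct and real, so A is diagonalisable and x(t) = e^{At} x(0) = V diag(e^{λ_i t}) V^{-1} x(0), where the columns of V are the eigenvectors.
λ = -3: A - (-3)I = [[2, -2], [1, -1]]. Row 1 gives 2·v1 + (-2)·v2 = 0, so take v_1 = [-1, -1]^T.
λ = -2: A - (-2)I = [[1, -2], [1, -2]]. Row 1 gives 1·v1 + (-2)·v2 = 0, so take v_2 = [2, 1]^T.
V = [v_1 v_2] = [[-1, 2], [-1, 1]] has det V = 1, so V^{-1} = adj(V)/det V = [[1, -2], [1, -1]].
Modal coordinates z(0) = V^{-1} x(0): 1·(-3) + (-2)·(-1) = -1; 1·(-3) + (-1)·(-1) = -2; so z(0) = [-1, -2]^T.
x_2(t) = Σ_i (v_i)_2 · z_i(0) · e^{λ_i t} (row 2 of V times the modal terms).
x_2(1.0) = (-1)·(-1)·e^{-3·1.0} + 1·(-2)·e^{-2·1.0} = 1·0.049787 + (-2)·0.135335 = -0.2209.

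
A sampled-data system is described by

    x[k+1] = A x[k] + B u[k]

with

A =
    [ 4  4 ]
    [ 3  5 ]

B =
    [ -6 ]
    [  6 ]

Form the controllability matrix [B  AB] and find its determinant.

AB = [[0], [12]]
Controllability matrix C = [B  AB] = [[-6, 0], [6, 12]]
det(C) = (-6)·12 - 0·6 = -72 - 0 = -72
Since det(C) ≠ 0, rank(C) = 2 and the system is completely controllable.

-72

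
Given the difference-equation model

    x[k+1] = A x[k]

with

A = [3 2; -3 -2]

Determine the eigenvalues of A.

det(zI - A) = z^2 - (tr A)z + det A, with tr A = 3 + (-2) = 1 and det A = 3·(-2) - 2·(-3) = -6 - (-6) = 0.
So p(z) = det(zI - A) = z^2 - z.
Factor z^2 - z: two numbers with sum 1 and product 0 are 1 and 0, so z^2 - z = z(z - 1).
Hence p(z) = z (z - 1), with roots 0, 1.

0, 1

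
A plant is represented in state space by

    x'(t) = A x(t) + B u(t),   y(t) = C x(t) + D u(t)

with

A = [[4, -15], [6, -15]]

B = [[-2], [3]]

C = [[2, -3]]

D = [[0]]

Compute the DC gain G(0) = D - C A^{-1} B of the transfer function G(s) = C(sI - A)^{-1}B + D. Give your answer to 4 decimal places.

G(0) = C(-A)^{-1}B + D = -C A^{-1} B + D.
det A = 30, so A^{-1} = (1/30)·adj(A) = [[-1/2, 1/2], [-1/5, 2/15]]
A^{-1} B = [5/2, 4/5]^T
C A^{-1} B = 13/5
G(0) = D - C A^{-1} B = 0 - (13/5) = -13/5 ≈ -2.6000

-2.6000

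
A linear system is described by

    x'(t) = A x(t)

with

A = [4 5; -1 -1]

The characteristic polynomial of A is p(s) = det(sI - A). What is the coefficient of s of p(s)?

-3

For a 2×2 matrix, det(sI - A) = s^2 - (tr A)s + det A.
tr A = 3, det A = 1.
So p(s) = s^2 - 3s + 1.
The coefficient of s is -3.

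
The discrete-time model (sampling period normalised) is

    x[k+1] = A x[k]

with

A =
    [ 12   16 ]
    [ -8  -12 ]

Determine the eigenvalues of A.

-4, 4

det(zI - A) = z^2 - (tr A)z + det A, with tr A = 12 + (-12) = 0 and det A = 12·(-12) - 16·(-8) = -144 - (-128) = -16.
So p(z) = det(zI - A) = z^2 - 16.
Factor z^2 - 16: two numbers with sum 0 and product -16 are 4 and -4, so z^2 - 16 = (z - 4)(z + 4).
Hence p(z) = (z - 4) (z + 4), with roots -4, 4.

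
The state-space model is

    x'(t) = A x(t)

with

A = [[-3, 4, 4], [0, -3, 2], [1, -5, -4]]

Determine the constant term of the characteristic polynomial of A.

46

Expand det(sI - A) for the 3×3 matrix.
p(s) = s^3 + 10s^2 + 39s + 46.
(Check: constant term = det(-A) = (-1)^3 det A = 46; coefficient of s^2 = -tr A = 10.)
The constant term is 46.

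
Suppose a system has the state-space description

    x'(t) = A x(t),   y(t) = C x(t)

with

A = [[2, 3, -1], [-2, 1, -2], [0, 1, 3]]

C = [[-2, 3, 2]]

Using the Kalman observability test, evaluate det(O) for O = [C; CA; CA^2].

896

CA = [[-10, -1, 2]]
CA^2 = [[-18, -29, 18]]
Observability matrix O = [C; CA; CA^2] = [[-2, 3, 2], [-10, -1, 2], [-18, -29, 18]]
Expanding along the first row, det(O) = (-2)·((-1)·18 - 2·(-29)) - 3·((-10)·18 - 2·(-18)) + 2·((-10)·(-29) - (-1)·(-18)) = (-2)·40 - 3·(-144) + 2·272 = 896
Since det(O) ≠ 0, rank(O) = 3 and the system is completely observable.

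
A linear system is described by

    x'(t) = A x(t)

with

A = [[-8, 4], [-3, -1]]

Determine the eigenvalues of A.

-5, -4

det(sI - A) = s^2 - (tr A)s + det A, with tr A = (-8) + (-1) = -9 and det A = (-8)·(-1) - 4·(-3) = 8 - (-12) = 20.
So p(s) = det(sI - A) = s^2 + 9s + 20.
Factor s^2 + 9s + 20: two numbers with sum -9 and product 20 are -4 and -5, so s^2 + 9s + 20 = (s + 4)(s + 5).
Hence p(s) = (s + 4) (s + 5), with roots -5, -4.
All eigenvalues have negative real part, so the system is asymptotically stable.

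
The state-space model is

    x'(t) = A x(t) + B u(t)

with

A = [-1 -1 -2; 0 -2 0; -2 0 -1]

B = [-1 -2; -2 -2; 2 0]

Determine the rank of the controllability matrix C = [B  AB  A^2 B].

3

AB = [[-1, 4], [4, 4], [0, 4]]
A^2B = [[-3, -16], [-8, -8], [2, -12]]
Controllability matrix C = [B  AB  A^2B] = [[-1, -2, -1, 4, -3, -16], [-2, -2, 4, 4, -8, -8], [2, 0, 0, 4, 2, -12]]
Take the 3×3 submatrix of C formed by columns 1, 2, 3: [[-1, -2, -1], [-2, -2, 4], [2, 0, 0]]. Its determinant is (-1)·((-2)·0 - 4·0) - (-2)·((-2)·0 - 4·2) + (-1)·((-2)·0 - (-2)·2) = (-1)·0 - (-2)·(-8) + (-1)·4 = -20 ≠ 0.
So rank(C) ≥ 3; since C has 3 rows, rank(C) = 3.
rank(C) = 3 = n, so the pair (A, B) is completely controllable.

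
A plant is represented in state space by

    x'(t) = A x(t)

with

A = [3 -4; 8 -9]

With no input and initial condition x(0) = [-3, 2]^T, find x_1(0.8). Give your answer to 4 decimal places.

-3.5031

det(sI - A) = s^2 - (tr A)s + det A, with tr A = 3 + (-9) = -6 and det A = 3·(-9) - (-4)·8 = -27 - (-32) = 5.
So p(s) = det(sI - A) = s^2 + 6s + 5.
Factor s^2 + 6s + 5: two numbers with sum -6 and product 5 are -1 and -5, so s^2 + 6s + 5 = (s + 1)(s + 5).
Hence p(s) = (s + 1) (s + 5), with roots -5, -1.
The eigenvalues -5, -1 are distinct and real, so A is diagonalisable and x(t) = e^{At} x(0) = V diag(e^{λ_i t}) V^{-1} x(0), where the columns of V are the eigenvectors.
λ = -5: A - (-5)I = [[8, -4], [8, -4]]. Row 1 gives 8·v1 + (-4)·v2 = 0, so take v_1 = [1, 2]^T.
λ = -1: A - (-1)I = [[4, -4], [8, -8]]. Row 1 gives 4·v1 + (-4)·v2 = 0, so take v_2 = [1, 1]^T.
V = [v_1 v_2] = [[1, 1], [2, 1]] has det V = -1, so V^{-1} = adj(V)/det V = [[-1, 1], [2, -1]].
Modal coordinates z(0) = V^{-1} x(0): (-1)·(-3) + 1·2 = 5; 2·(-3) + (-1)·2 = -8; so z(0) = [5, -8]^T.
x_1(t) = Σ_i (v_i)_1 · z_i(0) · e^{λ_i t} (row 1 of V times the modal terms).
x_1(0.8) = 1·5·e^{-5·0.8} + 1·(-8)·e^{-1·0.8} = 5·0.018316 + (-8)·0.449329 = -3.5031.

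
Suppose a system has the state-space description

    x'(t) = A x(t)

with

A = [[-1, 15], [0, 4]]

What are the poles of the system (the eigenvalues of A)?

-1, 4

det(sI - A) = s^2 - (tr A)s + det A, with tr A = (-1) + 4 = 3 and det A = (-1)·4 - 15·0 = -4 - 0 = -4.
So p(s) = det(sI - A) = s^2 - 3s - 4.
Factor s^2 - 3s - 4: two numbers with sum 3 and product -4 are 4 and -1, so s^2 - 3s - 4 = (s - 4)(s + 1).
Hence p(s) = (s - 4) (s + 1), with roots -1, 4.
At least one eigenvalue has non-negative real part, so the system is not asymptotically stable.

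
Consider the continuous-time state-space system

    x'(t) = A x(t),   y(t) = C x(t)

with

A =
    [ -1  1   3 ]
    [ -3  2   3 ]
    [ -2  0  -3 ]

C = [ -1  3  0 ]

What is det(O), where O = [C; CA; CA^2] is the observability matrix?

CA = [[-8, 5, 6]]
CA^2 = [[-19, 2, -27]]
Observability matrix O = [C; CA; CA^2] = [[-1, 3, 0], [-8, 5, 6], [-19, 2, -27]]
Expanding along the first row, det(O) = (-1)·(5·(-27) - 6·2) - 3·((-8)·(-27) - 6·(-19)) + 0·((-8)·2 - 5·(-19)) = (-1)·(-147) - 3·330 + 0·79 = -843
Since det(O) ≠ 0, rank(O) = 3 and the system is completely observable.

-843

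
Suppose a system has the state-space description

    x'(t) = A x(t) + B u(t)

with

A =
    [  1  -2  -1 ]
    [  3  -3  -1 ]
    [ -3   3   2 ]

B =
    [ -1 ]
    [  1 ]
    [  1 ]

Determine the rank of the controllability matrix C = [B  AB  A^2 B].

3

AB = [[-4], [-7], [8]]
A^2B = [[2], [1], [7]]
Controllability matrix C = [B  AB  A^2B] = [[-1, -4, 2], [1, -7, 1], [1, 8, 7]]
det(C) = (-1)·((-7)·7 - 1·8) - (-4)·(1·7 - 1·1) + 2·(1·8 - (-7)·1) = (-1)·(-57) - (-4)·6 + 2·15 = 111 ≠ 0, so rank(C) = 3.
rank(C) = 3 = n, so the pair (A, B) is completely controllable.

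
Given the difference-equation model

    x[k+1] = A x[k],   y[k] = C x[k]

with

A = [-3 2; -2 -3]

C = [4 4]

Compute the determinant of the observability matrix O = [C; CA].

64

CA = [[-20, -4]]
Observability matrix O = [C; CA] = [[4, 4], [-20, -4]]
det(O) = 4·(-4) - 4·(-20) = -16 - (-80) = 64
Since det(O) ≠ 0, rank(O) = 2 and the system is completely observable.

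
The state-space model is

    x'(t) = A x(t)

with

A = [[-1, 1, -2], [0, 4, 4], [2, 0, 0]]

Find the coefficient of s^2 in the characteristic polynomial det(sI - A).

-3

Expand det(sI - A) for the 3×3 matrix.
p(s) = s^3 - 3s^2 - 24.
(Check: constant term = det(-A) = (-1)^3 det A = -24; coefficient of s^2 = -tr A = -3.)
The coefficient of s^2 is -3.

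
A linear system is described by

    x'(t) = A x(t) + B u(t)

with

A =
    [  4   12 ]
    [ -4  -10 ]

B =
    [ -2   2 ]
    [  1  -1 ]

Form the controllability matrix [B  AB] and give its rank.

1

AB = [[4, -4], [-2, 2]]
Controllability matrix C = [B  AB] = [[-2, 2, 4, -4], [1, -1, -2, 2]]
Every column of C is a scalar multiple of column 1 = [-2, 1] (multipliers 1, -1, -2, 2), so the columns span a one-dimensional space.
C ≠ 0, hence rank(C) = 1.
rank(C) = 1 < n = 2, so the pair (A, B) is not completely controllable.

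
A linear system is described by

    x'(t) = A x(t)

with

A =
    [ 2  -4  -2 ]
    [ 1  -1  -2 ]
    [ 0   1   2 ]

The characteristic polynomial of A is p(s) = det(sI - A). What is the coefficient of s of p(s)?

6

Expand det(sI - A) for the 3×3 matrix.
p(s) = s^3 - 3s^2 + 6s - 6.
(Check: constant term = det(-A) = (-1)^3 det A = -6; coefficient of s^2 = -tr A = -3.)
The coefficient of s is 6.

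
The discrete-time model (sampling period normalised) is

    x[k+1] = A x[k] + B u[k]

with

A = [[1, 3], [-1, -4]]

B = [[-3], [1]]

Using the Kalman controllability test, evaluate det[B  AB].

3

AB = [[0], [-1]]
Controllability matrix C = [B  AB] = [[-3, 0], [1, -1]]
det(C) = (-3)·(-1) - 0·1 = 3 - 0 = 3
Since det(C) ≠ 0, rank(C) = 2 and the system is completely controllable.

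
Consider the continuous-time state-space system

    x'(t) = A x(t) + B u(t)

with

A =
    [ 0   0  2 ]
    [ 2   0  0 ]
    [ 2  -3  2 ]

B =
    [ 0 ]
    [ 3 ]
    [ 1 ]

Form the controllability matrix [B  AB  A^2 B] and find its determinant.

AB = [[2], [0], [-7]]
A^2B = [[-14], [4], [-10]]
Controllability matrix C = [B  AB  A^2B] = [[0, 2, -14], [3, 0, 4], [1, -7, -10]]
Expanding along the first row, det(C) = 0·(0·(-10) - 4·(-7)) - 2·(3·(-10) - 4·1) + (-14)·(3·(-7) - 0·1) = 0·28 - 2·(-34) + (-14)·(-21) = 362
Since det(C) ≠ 0, rank(C) = 3 and the system is completely controllable.

362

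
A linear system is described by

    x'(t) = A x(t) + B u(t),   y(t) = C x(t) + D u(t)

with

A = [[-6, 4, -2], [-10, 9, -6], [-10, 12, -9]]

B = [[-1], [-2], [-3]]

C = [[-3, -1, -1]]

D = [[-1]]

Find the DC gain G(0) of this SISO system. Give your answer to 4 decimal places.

-5.5000

G(0) = C(-A)^{-1}B + D = -C A^{-1} B + D.
det A = -6, so A^{-1} = (1/-6)·adj(A) = [[3/2, -2, 1], [5, -17/3, 8/3], [5, -16/3, 7/3]]
A^{-1} B = [-1/2, -5/3, -4/3]^T
C A^{-1} B = 9/2
G(0) = D - C A^{-1} B = -1 - (9/2) = -11/2 ≈ -5.5000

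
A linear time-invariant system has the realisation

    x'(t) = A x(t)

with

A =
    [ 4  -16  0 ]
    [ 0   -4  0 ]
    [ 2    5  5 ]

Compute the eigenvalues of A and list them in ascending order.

-4, 4, 5

det(sI - A) = s^3 - (tr A)s^2 + (M11 + M22 + M33)s - det A, where Mii is the 2×2 principal minor of A obtained by deleting row i and column i.
tr A = 4 + (-4) + 5 = 5; M11 = (-4)·5 - 0·5 = -20 - 0 = -20; M22 = 4·5 - 0·2 = 20 - 0 = 20; M33 = 4·(-4) - (-16)·0 = -16 - 0 = -16; sum of minors = -16.
det A = 4·((-4)·5 - 0·5) - (-16)·(0·5 - 0·2) + 0·(0·5 - (-4)·2) = 4·(-20) - (-16)·0 + 0·8 = -80.
So p(s) = det(sI - A) = s^3 - 5s^2 - 16s + 80.
Rational-root test: any integer root divides 80. Testing small divisors, s = -4 works: p(-4) = -64 + (-80) + 64 + 80 = 0, so (s + 4) is a factor.
Dividing, p(s) = (s + 4)(s^2 - 9s + 20).
Factor s^2 - 9s + 20: two numbers with sum 9 and product 20 are 5 and 4, so s^2 - 9s + 20 = (s - 5)(s - 4).
Hence p(s) = (s - 5) (s - 4) (s + 4), with roots -4, 4, 5.
At least one eigenvalue has non-negative real part, so the system is not asymptotically stable.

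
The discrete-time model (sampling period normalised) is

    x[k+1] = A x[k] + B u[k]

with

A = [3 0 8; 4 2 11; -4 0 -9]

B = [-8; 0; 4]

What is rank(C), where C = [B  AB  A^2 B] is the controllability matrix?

2

AB = [[8], [12], [-4]]
A^2B = [[-8], [12], [4]]
Controllability matrix C = [B  AB  A^2B] = [[-8, 8, -8], [0, 12, 12], [4, -4, 4]]
The rows r1, r2, r3 of C are linearly dependent: r1 + 2·r3 = 0 (check each entry), so rank(C) ≤ 2.
The 2×2 minor from rows 1, 2, columns 1, 2 is (-8)·12 - 8·0 = -96 - 0 = -96 ≠ 0, so rank(C) = 2.
rank(C) = 2 < n = 3, so the pair (A, B) is not completely controllable.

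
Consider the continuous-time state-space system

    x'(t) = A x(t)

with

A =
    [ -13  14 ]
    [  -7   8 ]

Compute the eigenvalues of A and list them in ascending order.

det(sI - A) = s^2 - (tr A)s + det A, with tr A = (-13) + 8 = -5 and det A = (-13)·8 - 14·(-7) = -104 - (-98) = -6.
So p(s) = det(sI - A) = s^2 + 5s - 6.
Factor s^2 + 5s - 6: two numbers with sum -5 and product -6 are 1 and -6, so s^2 + 5s - 6 = (s - 1)(s + 6).
Hence p(s) = (s - 1) (s + 6), with roots -6, 1.
At least one eigenvalue has non-negative real part, so the system is not asymptotically stable.

-6, 1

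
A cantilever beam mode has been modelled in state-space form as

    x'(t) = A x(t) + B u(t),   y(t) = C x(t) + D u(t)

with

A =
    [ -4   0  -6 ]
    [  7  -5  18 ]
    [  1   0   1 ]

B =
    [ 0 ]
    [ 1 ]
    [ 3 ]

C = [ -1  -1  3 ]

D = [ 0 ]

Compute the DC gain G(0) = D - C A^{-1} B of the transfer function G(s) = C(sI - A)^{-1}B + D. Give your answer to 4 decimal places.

17.8000

G(0) = C(-A)^{-1}B + D = -C A^{-1} B + D.
det A = -10, so A^{-1} = (1/-10)·adj(A) = [[1/2, 0, 3], [-11/10, -1/5, -3], [-1/2, 0, -2]]
A^{-1} B = [9, -46/5, -6]^T
C A^{-1} B = -89/5
G(0) = D - C A^{-1} B = 0 - (-89/5) = 89/5 ≈ 17.8000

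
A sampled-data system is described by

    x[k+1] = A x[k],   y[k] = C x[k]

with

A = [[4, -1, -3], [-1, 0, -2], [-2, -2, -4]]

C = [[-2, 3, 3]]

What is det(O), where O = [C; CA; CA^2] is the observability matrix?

4198

CA = [[-17, -4, -12]]
CA^2 = [[-40, 41, 107]]
Observability matrix O = [C; CA; CA^2] = [[-2, 3, 3], [-17, -4, -12], [-40, 41, 107]]
Expanding along the first row, det(O) = (-2)·((-4)·107 - (-12)·41) - 3·((-17)·107 - (-12)·(-40)) + 3·((-17)·41 - (-4)·(-40)) = (-2)·64 - 3·(-2299) + 3·(-857) = 4198
Since det(O) ≠ 0, rank(O) = 3 and the system is completely observable.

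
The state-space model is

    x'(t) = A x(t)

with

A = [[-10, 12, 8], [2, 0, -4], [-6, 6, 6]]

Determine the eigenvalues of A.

det(sI - A) = s^3 - (tr A)s^2 + (M11 + M22 + M33)s - det A, where Mii is the 2×2 principal minor of A obtained by deleting row i and column i.
tr A = (-10) + 0 + 6 = -4; M11 = 0·6 - (-4)·6 = 0 - (-24) = 24; M22 = (-10)·6 - 8·(-6) = -60 - (-48) = -12; M33 = (-10)·0 - 12·2 = 0 - 24 = -24; sum of minors = -12.
det A = (-10)·(0·6 - (-4)·6) - 12·(2·6 - (-4)·(-6)) + 8·(2·6 - 0·(-6)) = (-10)·24 - 12·(-12) + 8·12 = 0.
So p(s) = det(sI - A) = s^3 + 4s^2 - 12s.
The constant term is 0, so p(s) = s(s^2 + 4s - 12).
Factor s^2 + 4s - 12: two numbers with sum -4 and product -12 are 2 and -6, so s^2 + 4s - 12 = (s - 2)(s + 6).
Hence p(s) = s (s - 2) (s + 6), with roots -6, 0, 2.
At least one eigenvalue has non-negative real part, so the system is not asymptotically stable.

-6, 0, 2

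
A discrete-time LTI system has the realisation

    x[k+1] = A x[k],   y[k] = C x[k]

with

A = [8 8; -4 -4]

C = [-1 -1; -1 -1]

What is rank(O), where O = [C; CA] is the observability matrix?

1

CA = [[-4, -4], [-4, -4]]
Observability matrix O = [C; CA] = [[-1, -1], [-1, -1], [-4, -4], [-4, -4]]
Every row of O is a scalar multiple of row 1 = [-1, -1] (multipliers 1, 1, 4, 4), so the rows span a one-dimensional space.
O ≠ 0, hence rank(O) = 1.
rank(O) = 1 < n = 2, so the pair (A, C) is not completely observable.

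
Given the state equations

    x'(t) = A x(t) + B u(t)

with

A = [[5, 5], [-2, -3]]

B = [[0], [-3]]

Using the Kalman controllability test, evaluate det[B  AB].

AB = [[-15], [9]]
Controllability matrix C = [B  AB] = [[0, -15], [-3, 9]]
det(C) = 0·9 - (-15)·(-3) = 0 - 45 = -45
Since det(C) ≠ 0, rank(C) = 2 and the system is completely controllable.

-45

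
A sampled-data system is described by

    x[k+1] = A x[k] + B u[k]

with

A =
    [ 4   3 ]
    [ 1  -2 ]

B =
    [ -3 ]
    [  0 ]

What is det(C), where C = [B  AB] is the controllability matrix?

9

AB = [[-12], [-3]]
Controllability matrix C = [B  AB] = [[-3, -12], [0, -3]]
det(C) = (-3)·(-3) - (-12)·0 = 9 - 0 = 9
Since det(C) ≠ 0, rank(C) = 2 and the system is completely controllable.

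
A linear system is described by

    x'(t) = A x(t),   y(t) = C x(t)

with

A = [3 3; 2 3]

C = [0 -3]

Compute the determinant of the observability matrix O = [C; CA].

CA = [[-6, -9]]
Observability matrix O = [C; CA] = [[0, -3], [-6, -9]]
det(O) = 0·(-9) - (-3)·(-6) = 0 - 18 = -18
Since det(O) ≠ 0, rank(O) = 2 and the system is completely observable.

-18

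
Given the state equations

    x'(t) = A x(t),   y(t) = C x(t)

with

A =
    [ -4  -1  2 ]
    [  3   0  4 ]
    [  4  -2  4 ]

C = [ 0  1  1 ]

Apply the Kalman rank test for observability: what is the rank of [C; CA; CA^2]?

CA = [[7, -2, 8]]
CA^2 = [[-2, -23, 38]]
Observability matrix O = [C; CA; CA^2] = [[0, 1, 1], [7, -2, 8], [-2, -23, 38]]
det(O) = 0·((-2)·38 - 8·(-23)) - 1·(7·38 - 8·(-2)) + 1·(7·(-23) - (-2)·(-2)) = 0·108 - 1·282 + 1·(-165) = -447 ≠ 0, so rank(O) = 3.
rank(O) = 3 = n, so the pair (A, C) is completely observable.

3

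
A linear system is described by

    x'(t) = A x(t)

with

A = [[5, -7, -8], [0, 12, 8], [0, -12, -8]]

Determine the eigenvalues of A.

0, 4, 5

det(sI - A) = s^3 - (tr A)s^2 + (M11 + M22 + M33)s - det A, where Mii is the 2×2 principal minor of A obtained by deleting row i and column i.
tr A = 5 + 12 + (-8) = 9; M11 = 12·(-8) - 8·(-12) = -96 - (-96) = 0; M22 = 5·(-8) - (-8)·0 = -40 - 0 = -40; M33 = 5·12 - (-7)·0 = 60 - 0 = 60; sum of minors = 20.
det A = 5·(12·(-8) - 8·(-12)) - (-7)·(0·(-8) - 8·0) + (-8)·(0·(-12) - 12·0) = 5·0 - (-7)·0 + (-8)·0 = 0.
So p(s) = det(sI - A) = s^3 - 9s^2 + 20s.
The constant term is 0, so p(s) = s(s^2 - 9s + 20).
Factor s^2 - 9s + 20: two numbers with sum 9 and product 20 are 5 and 4, so s^2 - 9s + 20 = (s - 5)(s - 4).
Hence p(s) = s (s - 5) (s - 4), with roots 0, 4, 5.
At least one eigenvalue has non-negative real part, so the system is not asymptotically stable.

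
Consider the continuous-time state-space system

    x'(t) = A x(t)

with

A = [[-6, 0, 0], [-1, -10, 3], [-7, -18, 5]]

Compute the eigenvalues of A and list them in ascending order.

det(sI - A) = s^3 - (tr A)s^2 + (M11 + M22 + M33)s - det A, where Mii is the 2×2 principal minor of A obtained by deleting row i and column i.
tr A = (-6) + (-10) + 5 = -11; M11 = (-10)·5 - 3·(-18) = -50 - (-54) = 4; M22 = (-6)·5 - 0·(-7) = -30 - 0 = -30; M33 = (-6)·(-10) - 0·(-1) = 60 - 0 = 60; sum of minors = 34.
det A = (-6)·((-10)·5 - 3·(-18)) - 0·((-1)·5 - 3·(-7)) + 0·((-1)·(-18) - (-10)·(-7)) = (-6)·4 - 0·16 + 0·(-52) = -24.
So p(s) = det(sI - A) = s^3 + 11s^2 + 34s + 24.
Rational-root test: any integer root divides 24. Testing small divisors, s = -1 works: p(-1) = -1 + 11 + (-34) + 24 = 0, so (s + 1) is a factor.
Dividing, p(s) = (s + 1)(s^2 + 10s + 24).
Factor s^2 + 10s + 24: two numbers with sum -10 and product 24 are -4 and -6, so s^2 + 10s + 24 = (s + 4)(s + 6).
Hence p(s) = (s + 1) (s + 4) (s + 6), with roots -6, -4, -1.
All eigenvalues have negative real part, so the system is asymptotically stable.

-6, -4, -1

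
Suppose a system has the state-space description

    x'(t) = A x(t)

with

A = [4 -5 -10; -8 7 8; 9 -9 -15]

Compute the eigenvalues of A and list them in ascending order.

-6, -1, 3

det(sI - A) = s^3 - (tr A)s^2 + (M11 + M22 + M33)s - det A, where Mii is the 2×2 principal minor of A obtained by deleting row i and column i.
tr A = 4 + 7 + (-15) = -4; M11 = 7·(-15) - 8·(-9) = -105 - (-72) = -33; M22 = 4·(-15) - (-10)·9 = -60 - (-90) = 30; M33 = 4·7 - (-5)·(-8) = 28 - 40 = -12; sum of minors = -15.
det A = 4·(7·(-15) - 8·(-9)) - (-5)·((-8)·(-15) - 8·9) + (-10)·((-8)·(-9) - 7·9) = 4·(-33) - (-5)·48 + (-10)·9 = 18.
So p(s) = det(sI - A) = s^3 + 4s^2 - 15s - 18.
Rational-root test: any integer root divides -18. Testing small divisors, s = -1 works: p(-1) = -1 + 4 + 15 + (-18) = 0, so (s + 1) is a factor.
Dividing, p(s) = (s + 1)(s^2 + 3s - 18).
Factor s^2 + 3s - 18: two numbers with sum -3 and product -18 are 3 and -6, so s^2 + 3s - 18 = (s - 3)(s + 6).
Hence p(s) = (s - 3) (s + 1) (s + 6), with roots -6, -1, 3.
At least one eigenvalue has non-negative real part, so the system is not asymptotically stable.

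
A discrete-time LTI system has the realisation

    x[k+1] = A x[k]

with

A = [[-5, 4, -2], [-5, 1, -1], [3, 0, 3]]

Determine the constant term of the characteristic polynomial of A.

-39

Expand det(zI - A) for the 3×3 matrix.
p(z) = z^3 + z^2 + 9z - 39.
(Check: constant term = det(-A) = (-1)^3 det A = -39; coefficient of z^2 = -tr A = 1.)
The constant term is -39.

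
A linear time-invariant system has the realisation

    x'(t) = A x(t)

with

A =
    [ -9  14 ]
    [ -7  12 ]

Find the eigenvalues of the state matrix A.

-2, 5

det(sI - A) = s^2 - (tr A)s + det A, with tr A = (-9) + 12 = 3 and det A = (-9)·12 - 14·(-7) = -108 - (-98) = -10.
So p(s) = det(sI - A) = s^2 - 3s - 10.
Factor s^2 - 3s - 10: two numbers with sum 3 and product -10 are 5 and -2, so s^2 - 3s - 10 = (s - 5)(s + 2).
Hence p(s) = (s - 5) (s + 2), with roots -2, 5.
At least one eigenvalue has non-negative real part, so the system is not asymptotically stable.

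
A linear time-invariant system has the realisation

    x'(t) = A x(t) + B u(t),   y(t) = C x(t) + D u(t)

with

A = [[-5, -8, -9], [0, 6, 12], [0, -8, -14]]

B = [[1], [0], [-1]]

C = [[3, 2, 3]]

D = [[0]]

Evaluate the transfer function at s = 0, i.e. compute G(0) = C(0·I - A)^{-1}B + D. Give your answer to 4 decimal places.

2.2000

G(0) = C(-A)^{-1}B + D = -C A^{-1} B + D.
det A = -60, so A^{-1} = (1/-60)·adj(A) = [[-1/5, 2/3, 7/10], [0, -7/6, -1], [0, 2/3, 1/2]]
A^{-1} B = [-9/10, 1, -1/2]^T
C A^{-1} B = -11/5
G(0) = D - C A^{-1} B = 0 - (-11/5) = 11/5 ≈ 2.2000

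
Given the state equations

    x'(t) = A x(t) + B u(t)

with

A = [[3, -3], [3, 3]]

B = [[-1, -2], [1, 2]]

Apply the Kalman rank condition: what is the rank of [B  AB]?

AB = [[-6, -12], [0, 0]]
Controllability matrix C = [B  AB] = [[-1, -2, -6, -12], [1, 2, 0, 0]]
Take the 2×2 submatrix of C formed by columns 1, 3: [[-1, -6], [1, 0]]. Its determinant is (-1)·0 - (-6)·1 = 0 - (-6) = 6 ≠ 0.
So rank(C) ≥ 2; since C has 2 rows, rank(C) = 2.
rank(C) = 2 = n, so the pair (A, B) is completely controllable.

2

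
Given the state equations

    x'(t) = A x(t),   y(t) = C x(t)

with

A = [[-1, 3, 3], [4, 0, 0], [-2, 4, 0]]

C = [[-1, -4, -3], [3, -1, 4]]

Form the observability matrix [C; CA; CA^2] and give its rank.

CA = [[-9, -15, -3], [-15, 25, 9]]
CA^2 = [[-45, -39, -27], [97, -9, -45]]
Observability matrix O = [C; CA; CA^2] = [[-1, -4, -3], [3, -1, 4], [-9, -15, -3], [-15, 25, 9], [-45, -39, -27], [97, -9, -45]]
Take the 3×3 submatrix of O formed by rows 1, 2, 3: [[-1, -4, -3], [3, -1, 4], [-9, -15, -3]]. Its determinant is (-1)·((-1)·(-3) - 4·(-15)) - (-4)·(3·(-3) - 4·(-9)) + (-3)·(3·(-15) - (-1)·(-9)) = (-1)·63 - (-4)·27 + (-3)·(-54) = 207 ≠ 0.
So rank(O) ≥ 3; since O has 3 columns, rank(O) = 3.
rank(O) = 3 = n, so the pair (A, C) is completely observable.

3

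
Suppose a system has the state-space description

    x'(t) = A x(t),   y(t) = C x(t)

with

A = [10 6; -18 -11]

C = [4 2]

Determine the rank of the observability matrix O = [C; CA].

1

CA = [[4, 2]]
Observability matrix O = [C; CA] = [[4, 2], [4, 2]]
Every row of O is a scalar multiple of row 1 = [4, 2] (multipliers 1, 1), so the rows span a one-dimensional space.
O ≠ 0, hence rank(O) = 1.
rank(O) = 1 < n = 2, so the pair (A, C) is not completely observable.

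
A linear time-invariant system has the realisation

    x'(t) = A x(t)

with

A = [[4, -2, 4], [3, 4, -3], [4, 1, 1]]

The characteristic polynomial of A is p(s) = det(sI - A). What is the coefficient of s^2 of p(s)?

-9

Expand det(sI - A) for the 3×3 matrix.
p(s) = s^3 - 9s^2 + 17s - 6.
(Check: constant term = det(-A) = (-1)^3 det A = -6; coefficient of s^2 = -tr A = -9.)
The coefficient of s^2 is -9.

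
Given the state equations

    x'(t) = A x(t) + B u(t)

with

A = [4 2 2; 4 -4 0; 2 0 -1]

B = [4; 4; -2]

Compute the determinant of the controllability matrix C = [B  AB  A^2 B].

AB = [[20], [0], [10]]
A^2B = [[100], [80], [30]]
Controllability matrix C = [B  AB  A^2B] = [[4, 20, 100], [4, 0, 80], [-2, 10, 30]]
Expanding along the first row, det(C) = 4·(0·30 - 80·10) - 20·(4·30 - 80·(-2)) + 100·(4·10 - 0·(-2)) = 4·(-800) - 20·280 + 100·40 = -4800
Since det(C) ≠ 0, rank(C) = 3 and the system is completely controllable.

-4800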